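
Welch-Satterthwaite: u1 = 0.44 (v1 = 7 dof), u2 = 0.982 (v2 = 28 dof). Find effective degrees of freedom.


uc = sqrt(u1^2 + u2^2) = sqrt(0.44^2 + 0.982^2) = 1.0760688
v_eff = uc^4 / (u1^4/v1 + u2^4/v2)
= 1.0760688^4 / (0.44^4/7 + 0.982^4/28)
= 1.3407881 / 0.038565879
v_eff = 34.7662

34.7662


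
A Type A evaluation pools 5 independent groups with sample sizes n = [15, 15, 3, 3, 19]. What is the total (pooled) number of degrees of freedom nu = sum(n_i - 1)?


nu = sum_i (n_i - 1)
nu = ((15 - 1) + (15 - 1) + (3 - 1) + (3 - 1) + (19 - 1))
nu = 14 + 14 + 2 + 2 + 18
nu = 50

50


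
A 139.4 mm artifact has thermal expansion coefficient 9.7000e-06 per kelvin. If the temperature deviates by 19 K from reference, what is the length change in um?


dL = L * alpha * dT
= 139.4 * 9.7000e-06 * 19
= 0.0256914 mm
dL_um = 0.0256914 * 1000 = 25.6914 um

25.6914


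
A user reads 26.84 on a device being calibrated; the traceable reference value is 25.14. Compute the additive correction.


Correction = standard - reading
= 25.14 - 26.84
= -1.7000

-1.7000


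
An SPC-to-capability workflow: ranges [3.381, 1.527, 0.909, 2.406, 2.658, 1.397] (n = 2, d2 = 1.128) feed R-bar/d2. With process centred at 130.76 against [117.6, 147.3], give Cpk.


R_bar = (3.381 + 1.527 + 0.909 + 2.406 + 2.658 + 1.397) / 6 = 2.0463333
sigma = R_bar / d2 = 2.0463333 / 1.128 = 1.8141253
Cp = (USL - LSL)/(6*sigma) = (147.3 - 117.6)/(6*1.8141253) = 2.7286
Cpu = (147.3 - 130.76)/(3*1.8141253) = 3.0391
Cpl = (130.76 - 117.6)/(3*1.8141253) = 2.4181
Cpk = min(Cpu, Cpl) = 2.4181

2.4181


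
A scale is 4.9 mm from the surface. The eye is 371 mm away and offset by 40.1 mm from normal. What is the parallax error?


error = h * offset / d
= 4.9 * 40.1 / 371
= 0.5296

0.5296


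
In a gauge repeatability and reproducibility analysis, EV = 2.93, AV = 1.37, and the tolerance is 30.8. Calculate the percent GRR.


GRR = sqrt(EV^2 + AV^2) = sqrt(2.93^2 + 1.37^2) = 3.2344706
%GRR = GRR / tol * 100 = 3.2344706 / 30.8 * 100
%GRR = 10.5015

10.5015


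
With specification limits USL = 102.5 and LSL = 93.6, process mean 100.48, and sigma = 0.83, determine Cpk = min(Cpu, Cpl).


Cpu = (USL - mean) / (3*sigma) = (102.5 - 100.48) / (3*0.83) = 0.8112
Cpl = (mean - LSL) / (3*sigma) = (100.48 - 93.6) / (3*0.83) = 2.7631
Cpk = min(Cpu, Cpl) = 0.8112

0.8112


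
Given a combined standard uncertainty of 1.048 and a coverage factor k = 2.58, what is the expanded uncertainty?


U = k * uc
U = 2.58 * 1.048
U = 2.7038

2.7038


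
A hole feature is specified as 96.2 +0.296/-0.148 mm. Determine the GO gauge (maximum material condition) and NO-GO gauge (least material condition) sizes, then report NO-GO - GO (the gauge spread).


GO = nominal - lower_tol (smallest hole = maximum material condition)
GO = 96.2 - 0.148 = 96.052
NO-GO = nominal + upper_tol (largest hole = least material condition)
NO-GO = 96.2 + 0.296 = 96.496
spread = NO-GO - GO = 96.496 - 96.052 = 0.4440

0.4440


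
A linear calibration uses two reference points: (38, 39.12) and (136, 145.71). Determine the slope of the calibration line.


slope = (y2 - y1) / (x2 - x1)
= (145.71 - 39.12) / (136 - 38)
= 106.5900 / 98
= 1.0877

1.0877


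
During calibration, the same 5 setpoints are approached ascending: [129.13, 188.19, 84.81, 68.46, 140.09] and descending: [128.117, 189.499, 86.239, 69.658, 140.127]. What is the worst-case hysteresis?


|129.13 - 128.117| = 1.0130
|188.19 - 189.499| = 1.3090
|84.81 - 86.239| = 1.4290
|68.46 - 69.658| = 1.1980
|140.09 - 140.127| = 0.0370
hysteresis = max(diffs) = 1.4290

1.4290


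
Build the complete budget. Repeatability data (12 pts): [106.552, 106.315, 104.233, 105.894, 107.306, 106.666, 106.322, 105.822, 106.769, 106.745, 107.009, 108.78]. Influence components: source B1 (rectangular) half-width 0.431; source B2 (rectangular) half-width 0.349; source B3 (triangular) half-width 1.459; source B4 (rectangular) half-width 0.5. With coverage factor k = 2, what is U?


mean = (106.552 + 106.315 + 104.233 + 105.894 + 107.306 + 106.666 + 106.322 + 105.822 + 106.769 + 106.745 + 107.009 + 108.78) / 12 = 106.5344167
s = sqrt(sum((x - mean)^2)/(n-1)) = 1.0569109
u_A = s / sqrt(n) = 1.0569109 / sqrt(12) = 0.3051039
u_B1 = 0.431 / sqrt(3) = 0.24883797
u_B2 = 0.349 / sqrt(3) = 0.20149524
u_B3 = 1.459 / sqrt(6) = 0.59563426
u_B4 = 0.5 / sqrt(3) = 0.28867513
uc = sqrt(0.3051039^2 + 0.24883797^2 + 0.20149524^2 + 0.59563426^2 + 0.28867513^2) = 0.79606693
U = k * uc = 2 * 0.79606693
U = 1.5921

1.5921


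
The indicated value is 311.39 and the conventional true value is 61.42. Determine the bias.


Systematic error = measured - true
= 311.39 - 61.42
= 249.9700

249.9700


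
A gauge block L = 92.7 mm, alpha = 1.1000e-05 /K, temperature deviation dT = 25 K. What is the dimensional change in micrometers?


dL = L * alpha * dT
= 92.7 * 1.1000e-05 * 25
= 0.0254925 mm
dL_um = 0.0254925 * 1000 = 25.4925 um

25.4925


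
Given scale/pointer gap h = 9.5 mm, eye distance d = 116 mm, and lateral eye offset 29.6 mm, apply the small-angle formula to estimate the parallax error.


error = h * offset / d
= 9.5 * 29.6 / 116
= 2.4241

2.4241


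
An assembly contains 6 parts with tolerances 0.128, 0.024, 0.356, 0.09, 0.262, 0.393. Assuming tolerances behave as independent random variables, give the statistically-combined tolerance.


RSS = sqrt(0.128^2 + 0.024^2 + 0.356^2 + 0.09^2 + 0.262^2 + 0.393^2)
= sqrt(0.374889)
= 0.6123

0.6123


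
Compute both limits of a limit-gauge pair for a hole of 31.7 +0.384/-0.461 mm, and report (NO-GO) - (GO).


GO = nominal - lower_tol (smallest hole = maximum material condition)
GO = 31.7 - 0.461 = 31.239
NO-GO = nominal + upper_tol (largest hole = least material condition)
NO-GO = 31.7 + 0.384 = 32.084
spread = NO-GO - GO = 32.084 - 31.239 = 0.8450

0.8450


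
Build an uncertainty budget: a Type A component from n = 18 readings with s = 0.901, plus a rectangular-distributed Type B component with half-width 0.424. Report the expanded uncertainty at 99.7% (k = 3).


u_A = s / sqrt(n) = 0.901 / sqrt(18) = 0.21236774
u_B = half_width / sqrt(3) = 0.424 / sqrt(3) = 0.24479651
uc = sqrt(u_A^2 + u_B^2) = sqrt(0.21236774^2 + 0.24479651^2) = 0.32407621
U = k * uc = 3 * 0.32407621
U = 0.9722

0.9722


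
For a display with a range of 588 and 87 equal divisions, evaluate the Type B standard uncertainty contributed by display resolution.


resolution = range / divisions
resolution = 588 / 87 = 6.7586207
u_res = resolution / (2*sqrt(3))
u_res = 6.7586207 / 3.4641016
u_res = 1.9510

1.9510


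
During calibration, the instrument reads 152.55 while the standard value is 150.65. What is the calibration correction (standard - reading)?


Correction = standard - reading
= 150.65 - 152.55
= -1.9000

-1.9000


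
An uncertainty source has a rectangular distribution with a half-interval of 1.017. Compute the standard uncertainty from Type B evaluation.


u_B = half_width / sqrt(3)
u_B = 1.017 / 1.7320508
u_B = 0.5872

0.5872


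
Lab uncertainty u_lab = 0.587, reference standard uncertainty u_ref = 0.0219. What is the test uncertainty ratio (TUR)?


TUR = u_lab / u_ref
= 0.587 / 0.0219
= 26.8037

26.8037


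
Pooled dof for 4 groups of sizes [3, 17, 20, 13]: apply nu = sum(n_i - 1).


nu = sum_i (n_i - 1)
nu = ((3 - 1) + (17 - 1) + (20 - 1) + (13 - 1))
nu = 2 + 16 + 19 + 12
nu = 49

49


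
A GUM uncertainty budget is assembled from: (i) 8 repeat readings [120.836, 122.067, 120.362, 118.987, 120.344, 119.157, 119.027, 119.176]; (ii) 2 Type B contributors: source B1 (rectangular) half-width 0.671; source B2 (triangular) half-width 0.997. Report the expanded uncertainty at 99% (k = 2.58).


mean = (120.836 + 122.067 + 120.362 + 118.987 + 120.344 + 119.157 + 119.027 + 119.176) / 8 = 119.9945
s = sqrt(sum((x - mean)^2)/(n-1)) = 1.1073163
u_A = s / sqrt(n) = 1.1073163 / sqrt(8) = 0.39149543
u_B1 = 0.671 / sqrt(3) = 0.38740203
u_B2 = 0.997 / sqrt(6) = 0.40702355
uc = sqrt(0.39149543^2 + 0.38740203^2 + 0.40702355^2) = 0.68484829
U = k * uc = 2.58 * 0.68484829
U = 1.7669

1.7669


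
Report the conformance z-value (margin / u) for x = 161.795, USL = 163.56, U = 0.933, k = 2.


u = U / k = 0.933 / 2 = 0.4665
margin = |USL - x| = |163.56 - 161.795| = 1.765
z = margin / u = 1.765 / 0.4665
z = 3.7835

3.7835


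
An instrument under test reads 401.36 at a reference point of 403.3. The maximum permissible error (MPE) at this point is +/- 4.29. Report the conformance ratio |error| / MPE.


e = indication - reference = 401.36 - 403.3 = -1.9400
|e| = 1.9400
ratio = |e| / MPE = 1.9400 / 4.29
ratio = 0.4522

0.4522


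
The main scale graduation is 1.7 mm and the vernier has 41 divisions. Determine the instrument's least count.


LC = MSD / n_div
= 1.7 / 41
= 0.0415

0.0415


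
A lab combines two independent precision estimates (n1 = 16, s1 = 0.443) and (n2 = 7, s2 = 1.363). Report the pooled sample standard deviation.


s_p = sqrt(((n1-1)*s1^2 + (n2-1)*s2^2) / (n1+n2-2))
numerator = (16-1)*0.443^2 + (7-1)*1.363^2 = 2.943735 + 11.146614 = 14.090349
denominator = 16 + 7 - 2 = 21
s_p^2 = 14.090349 / 21 = 0.670969
s_p = sqrt(0.670969) = 0.8191

0.8191


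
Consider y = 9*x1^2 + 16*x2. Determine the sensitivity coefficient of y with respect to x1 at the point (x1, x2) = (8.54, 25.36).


y = 9*x1^2 + 16*x2
dy/dx1 = 2*9*x1
Evaluate at x1 = 8.54: c1 = 18 * 8.54
c1 = 153.7200

153.7200


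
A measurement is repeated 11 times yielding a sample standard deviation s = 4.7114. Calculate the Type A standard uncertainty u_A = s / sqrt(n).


u_A = s / sqrt(n)
u_A = 4.7114 / sqrt(11)
u_A = 4.7114 / 3.3166248
u_A = 1.4205

1.4205


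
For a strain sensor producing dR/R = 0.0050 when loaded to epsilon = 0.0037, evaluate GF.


GF = (dR/R) / epsilon
= 0.0050 / 0.0037
= 1.3514

1.3514


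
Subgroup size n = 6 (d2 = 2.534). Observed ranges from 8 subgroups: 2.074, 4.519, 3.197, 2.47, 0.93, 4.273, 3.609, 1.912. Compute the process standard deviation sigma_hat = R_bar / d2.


R_bar = (2.074 + 4.519 + 3.197 + 2.47 + 0.93 + 4.273 + 3.609 + 1.912) / 8
R_bar = 22.984 / 8 = 2.873
sigma_hat = R_bar / d2 = 2.873 / 2.534 = 1.1338

1.1338


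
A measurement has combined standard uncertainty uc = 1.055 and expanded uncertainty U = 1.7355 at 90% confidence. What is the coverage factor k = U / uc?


k = U / uc
k = 1.7355 / 1.055
k = 1.645

1.645


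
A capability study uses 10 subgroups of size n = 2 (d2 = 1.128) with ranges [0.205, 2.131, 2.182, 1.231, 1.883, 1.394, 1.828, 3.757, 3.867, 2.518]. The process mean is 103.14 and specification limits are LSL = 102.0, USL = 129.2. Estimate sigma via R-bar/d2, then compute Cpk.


R_bar = (0.205 + 2.131 + 2.182 + 1.231 + 1.883 + 1.394 + 1.828 + 3.757 + 3.867 + 2.518) / 10 = 2.0996
sigma = R_bar / d2 = 2.0996 / 1.128 = 1.8613475
Cp = (USL - LSL)/(6*sigma) = (129.2 - 102.0)/(6*1.8613475) = 2.4355
Cpu = (129.2 - 103.14)/(3*1.8613475) = 4.6669
Cpl = (103.14 - 102.0)/(3*1.8613475) = 0.2042
Cpk = min(Cpu, Cpl) = 0.2042

0.2042


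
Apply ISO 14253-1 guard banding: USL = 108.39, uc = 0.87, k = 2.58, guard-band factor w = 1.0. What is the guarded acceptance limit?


U = k * uc = 2.58 * 0.87 = 2.2446
guard band g = w * U = 1.0 * 2.2446 = 2.2446
AL = USL - g = 108.39 - 2.2446
AL = 106.1454

106.1454


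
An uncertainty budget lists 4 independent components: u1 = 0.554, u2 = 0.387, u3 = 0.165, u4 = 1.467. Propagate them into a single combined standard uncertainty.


uc = sqrt(0.554^2 + 0.387^2 + 0.165^2 + 1.467^2)
uc = sqrt(2.635999)
uc = 1.6236

1.6236


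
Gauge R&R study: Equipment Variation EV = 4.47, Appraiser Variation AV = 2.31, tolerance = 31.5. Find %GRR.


GRR = sqrt(EV^2 + AV^2) = sqrt(4.47^2 + 2.31^2) = 5.0316001
%GRR = GRR / tol * 100 = 5.0316001 / 31.5 * 100
%GRR = 15.9733

15.9733


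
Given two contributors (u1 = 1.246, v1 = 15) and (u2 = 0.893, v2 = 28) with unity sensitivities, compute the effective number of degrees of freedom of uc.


uc = sqrt(u1^2 + u2^2) = sqrt(1.246^2 + 0.893^2) = 1.5329596
v_eff = uc^4 / (u1^4/v1 + u2^4/v2)
= 1.5329596^4 / (1.246^4/15 + 0.893^4/28)
= 5.5223361 / 0.18339867
v_eff = 30.1111

30.1111


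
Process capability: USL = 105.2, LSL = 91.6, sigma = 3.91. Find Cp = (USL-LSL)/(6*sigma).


Cp = (USL - LSL) / (6 * sigma)
= (105.2 - 91.6) / (6 * 3.91)
= 13.6000 / 23.4600
= 0.5797

0.5797


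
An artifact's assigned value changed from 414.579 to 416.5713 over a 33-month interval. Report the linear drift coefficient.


rate = (v2 - v1) / months
= (416.5713 - 414.579) / 33
= 1.9923 / 33
= 0.0604

0.0604


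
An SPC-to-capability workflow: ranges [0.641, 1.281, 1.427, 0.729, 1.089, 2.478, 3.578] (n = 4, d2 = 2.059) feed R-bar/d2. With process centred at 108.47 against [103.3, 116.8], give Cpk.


R_bar = (0.641 + 1.281 + 1.427 + 0.729 + 1.089 + 2.478 + 3.578) / 7 = 1.6032857
sigma = R_bar / d2 = 1.6032857 / 2.059 = 0.77867203
Cp = (USL - LSL)/(6*sigma) = (116.8 - 103.3)/(6*0.77867203) = 2.8895
Cpu = (116.8 - 108.47)/(3*0.77867203) = 3.5659
Cpl = (108.47 - 103.3)/(3*0.77867203) = 2.2132
Cpk = min(Cpu, Cpl) = 2.2132

2.2132


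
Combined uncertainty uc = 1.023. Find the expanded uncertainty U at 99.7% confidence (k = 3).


U = k * uc
U = 3 * 1.023
U = 3.0690

3.0690


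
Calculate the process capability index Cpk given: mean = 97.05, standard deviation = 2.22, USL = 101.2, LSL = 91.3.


Cpu = (USL - mean) / (3*sigma) = (101.2 - 97.05) / (3*2.22) = 0.6231
Cpl = (mean - LSL) / (3*sigma) = (97.05 - 91.3) / (3*2.22) = 0.8634
Cpk = min(Cpu, Cpl) = 0.6231

0.6231


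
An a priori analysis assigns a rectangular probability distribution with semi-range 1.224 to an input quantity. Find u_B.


u_B = half_width / sqrt(3)
u_B = 1.224 / 1.7320508
u_B = 0.7067

0.7067


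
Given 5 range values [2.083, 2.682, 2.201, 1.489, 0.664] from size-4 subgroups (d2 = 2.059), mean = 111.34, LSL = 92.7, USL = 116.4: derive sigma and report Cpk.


R_bar = (2.083 + 2.682 + 2.201 + 1.489 + 0.664) / 5 = 1.8238
sigma = R_bar / d2 = 1.8238 / 2.059 = 0.88576979
Cp = (USL - LSL)/(6*sigma) = (116.4 - 92.7)/(6*0.88576979) = 4.4594
Cpu = (116.4 - 111.34)/(3*0.88576979) = 1.9042
Cpl = (111.34 - 92.7)/(3*0.88576979) = 7.0146
Cpk = min(Cpu, Cpl) = 1.9042

1.9042


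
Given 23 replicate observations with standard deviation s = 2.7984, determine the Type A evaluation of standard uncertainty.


u_A = s / sqrt(n)
u_A = 2.7984 / sqrt(23)
u_A = 2.7984 / 4.7958315
u_A = 0.5835

0.5835


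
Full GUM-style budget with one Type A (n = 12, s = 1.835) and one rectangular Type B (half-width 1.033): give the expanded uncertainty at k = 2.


u_A = s / sqrt(n) = 1.835 / sqrt(12) = 0.52971887
u_B = half_width / sqrt(3) = 1.033 / sqrt(3) = 0.59640283
uc = sqrt(u_A^2 + u_B^2) = sqrt(0.52971887^2 + 0.59640283^2) = 0.79768316
U = k * uc = 2 * 0.79768316
U = 1.5954

1.5954


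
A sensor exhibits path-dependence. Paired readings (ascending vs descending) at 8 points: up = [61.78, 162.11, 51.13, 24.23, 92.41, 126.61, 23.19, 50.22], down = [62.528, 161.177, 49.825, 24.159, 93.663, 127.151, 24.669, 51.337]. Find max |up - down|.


|61.78 - 62.528| = 0.7480
|162.11 - 161.177| = 0.9330
|51.13 - 49.825| = 1.3050
|24.23 - 24.159| = 0.0710
|92.41 - 93.663| = 1.2530
|126.61 - 127.151| = 0.5410
|23.19 - 24.669| = 1.4790
|50.22 - 51.337| = 1.1170
hysteresis = max(diffs) = 1.4790

1.4790


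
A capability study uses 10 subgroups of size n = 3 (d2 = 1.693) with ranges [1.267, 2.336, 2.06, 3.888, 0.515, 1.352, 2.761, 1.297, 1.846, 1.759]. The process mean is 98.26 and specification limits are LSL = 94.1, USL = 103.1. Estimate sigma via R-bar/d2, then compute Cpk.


R_bar = (1.267 + 2.336 + 2.06 + 3.888 + 0.515 + 1.352 + 2.761 + 1.297 + 1.846 + 1.759) / 10 = 1.9081
sigma = R_bar / d2 = 1.9081 / 1.693 = 1.1270526
Cp = (USL - LSL)/(6*sigma) = (103.1 - 94.1)/(6*1.1270526) = 1.3309
Cpu = (103.1 - 98.26)/(3*1.1270526) = 1.4315
Cpl = (98.26 - 94.1)/(3*1.1270526) = 1.2303
Cpk = min(Cpu, Cpl) = 1.2303

1.2303


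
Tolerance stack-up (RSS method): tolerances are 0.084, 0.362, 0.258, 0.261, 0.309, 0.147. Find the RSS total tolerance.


RSS = sqrt(0.084^2 + 0.362^2 + 0.258^2 + 0.261^2 + 0.309^2 + 0.147^2)
= sqrt(0.389875)
= 0.6244

0.6244


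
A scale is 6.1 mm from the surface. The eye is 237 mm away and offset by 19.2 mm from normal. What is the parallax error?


error = h * offset / d
= 6.1 * 19.2 / 237
= 0.4942

0.4942


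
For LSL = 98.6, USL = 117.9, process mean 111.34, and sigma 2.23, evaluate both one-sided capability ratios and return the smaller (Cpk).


Cpu = (USL - mean) / (3*sigma) = (117.9 - 111.34) / (3*2.23) = 0.9806
Cpl = (mean - LSL) / (3*sigma) = (111.34 - 98.6) / (3*2.23) = 1.9043
Cpk = min(Cpu, Cpl) = 0.9806

0.9806


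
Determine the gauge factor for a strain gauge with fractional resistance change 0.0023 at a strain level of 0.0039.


GF = (dR/R) / epsilon
= 0.0023 / 0.0039
= 0.5897

0.5897


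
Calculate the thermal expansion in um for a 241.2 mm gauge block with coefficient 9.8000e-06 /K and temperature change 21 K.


dL = L * alpha * dT
= 241.2 * 9.8000e-06 * 21
= 0.0496390 mm
dL_um = 0.0496390 * 1000 = 49.6390 um

49.6390


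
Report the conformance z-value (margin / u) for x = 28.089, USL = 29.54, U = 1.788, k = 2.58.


u = U / k = 1.788 / 2.58 = 0.69302326
margin = |USL - x| = |29.54 - 28.089| = 1.451
z = margin / u = 1.451 / 0.69302326
z = 2.0937

2.0937


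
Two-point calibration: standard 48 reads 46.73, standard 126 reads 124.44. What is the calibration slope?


slope = (y2 - y1) / (x2 - x1)
= (124.44 - 46.73) / (126 - 48)
= 77.7100 / 78
= 0.9963

0.9963


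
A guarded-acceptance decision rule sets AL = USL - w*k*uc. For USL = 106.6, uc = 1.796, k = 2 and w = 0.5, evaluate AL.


U = k * uc = 2 * 1.796 = 3.592
guard band g = w * U = 0.5 * 3.592 = 1.796
AL = USL - g = 106.6 - 1.796
AL = 104.8040

104.8040


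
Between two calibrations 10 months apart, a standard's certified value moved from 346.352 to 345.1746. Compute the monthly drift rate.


rate = (v2 - v1) / months
= (345.1746 - 346.352) / 10
= -1.1774 / 10
= -0.1177

-0.1177


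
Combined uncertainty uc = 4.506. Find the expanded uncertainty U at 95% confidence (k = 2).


U = k * uc
U = 2 * 4.506
U = 9.0120

9.0120


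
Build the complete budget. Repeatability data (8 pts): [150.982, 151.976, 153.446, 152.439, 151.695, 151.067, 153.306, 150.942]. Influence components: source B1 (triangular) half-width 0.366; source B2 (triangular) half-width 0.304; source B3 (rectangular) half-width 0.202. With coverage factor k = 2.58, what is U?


mean = (150.982 + 151.976 + 153.446 + 152.439 + 151.695 + 151.067 + 153.306 + 150.942) / 8 = 151.981625
s = sqrt(sum((x - mean)^2)/(n-1)) = 1.0075678
u_A = s / sqrt(n) = 1.0075678 / sqrt(8) = 0.35622901
u_B1 = 0.366 / sqrt(6) = 0.14941887
u_B2 = 0.304 / sqrt(6) = 0.12410748
u_B3 = 0.202 / sqrt(3) = 0.11662475
uc = sqrt(0.35622901^2 + 0.14941887^2 + 0.12410748^2 + 0.11662475^2) = 0.42217189
U = k * uc = 2.58 * 0.42217189
U = 1.0892

1.0892


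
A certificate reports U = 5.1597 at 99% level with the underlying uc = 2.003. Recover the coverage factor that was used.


k = U / uc
k = 5.1597 / 2.003
k = 2.576

2.576


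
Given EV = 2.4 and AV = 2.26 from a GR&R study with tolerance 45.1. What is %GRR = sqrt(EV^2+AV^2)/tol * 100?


GRR = sqrt(EV^2 + AV^2) = sqrt(2.4^2 + 2.26^2) = 3.2966043
%GRR = GRR / tol * 100 = 3.2966043 / 45.1 * 100
%GRR = 7.3095

7.3095


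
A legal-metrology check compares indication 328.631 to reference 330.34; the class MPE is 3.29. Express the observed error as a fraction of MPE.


e = indication - reference = 328.631 - 330.34 = -1.7090
|e| = 1.7090
ratio = |e| / MPE = 1.7090 / 3.29
ratio = 0.5195

0.5195


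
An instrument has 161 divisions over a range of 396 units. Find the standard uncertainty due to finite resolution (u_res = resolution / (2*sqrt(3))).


resolution = range / divisions
resolution = 396 / 161 = 2.4596273
u_res = resolution / (2*sqrt(3))
u_res = 2.4596273 / 3.4641016
u_res = 0.7100

0.7100


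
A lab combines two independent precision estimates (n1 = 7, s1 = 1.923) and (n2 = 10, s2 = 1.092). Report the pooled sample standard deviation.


s_p = sqrt(((n1-1)*s1^2 + (n2-1)*s2^2) / (n1+n2-2))
numerator = (7-1)*1.923^2 + (10-1)*1.092^2 = 22.187574 + 10.732176 = 32.91975
denominator = 7 + 10 - 2 = 15
s_p^2 = 32.91975 / 15 = 2.19465
s_p = sqrt(2.19465) = 1.4814

1.4814


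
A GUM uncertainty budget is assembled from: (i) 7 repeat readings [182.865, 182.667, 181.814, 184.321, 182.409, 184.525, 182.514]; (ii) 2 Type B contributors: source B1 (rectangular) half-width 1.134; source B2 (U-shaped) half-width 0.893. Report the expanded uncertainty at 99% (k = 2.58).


mean = (182.865 + 182.667 + 181.814 + 184.321 + 182.409 + 184.525 + 182.514) / 7 = 183.0164286
s = sqrt(sum((x - mean)^2)/(n-1)) = 1.015707
u_A = s / sqrt(n) = 1.015707 / sqrt(7) = 0.38390116
u_B1 = 1.134 / sqrt(3) = 0.65471521
u_B2 = 0.893 / sqrt(2) = 0.63144636
uc = sqrt(0.38390116^2 + 0.65471521^2 + 0.63144636^2) = 0.98729763
U = k * uc = 2.58 * 0.98729763
U = 2.5472

2.5472


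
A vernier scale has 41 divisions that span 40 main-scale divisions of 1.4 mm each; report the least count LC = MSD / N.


LC = MSD / n_div
= 1.4 / 41
= 0.0341

0.0341


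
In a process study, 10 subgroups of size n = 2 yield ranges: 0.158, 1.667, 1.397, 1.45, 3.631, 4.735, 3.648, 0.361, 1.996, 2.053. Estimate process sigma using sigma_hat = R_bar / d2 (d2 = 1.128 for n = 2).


R_bar = (0.158 + 1.667 + 1.397 + 1.45 + 3.631 + 4.735 + 3.648 + 0.361 + 1.996 + 2.053) / 10
R_bar = 21.096 / 10 = 2.1096
sigma_hat = R_bar / d2 = 2.1096 / 1.128 = 1.8702

1.8702


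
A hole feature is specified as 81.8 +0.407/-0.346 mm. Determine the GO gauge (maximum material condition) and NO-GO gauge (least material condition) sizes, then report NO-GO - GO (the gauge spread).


GO = nominal - lower_tol (smallest hole = maximum material condition)
GO = 81.8 - 0.346 = 81.454
NO-GO = nominal + upper_tol (largest hole = least material condition)
NO-GO = 81.8 + 0.407 = 82.207
spread = NO-GO - GO = 82.207 - 81.454 = 0.7530

0.7530


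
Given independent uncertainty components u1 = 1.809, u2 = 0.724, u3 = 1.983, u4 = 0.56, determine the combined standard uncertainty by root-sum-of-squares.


uc = sqrt(1.809^2 + 0.724^2 + 1.983^2 + 0.56^2)
uc = sqrt(8.042546)
uc = 2.8359

2.8359


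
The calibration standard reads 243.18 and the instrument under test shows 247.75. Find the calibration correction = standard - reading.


Correction = standard - reading
= 243.18 - 247.75
= -4.5700

-4.5700


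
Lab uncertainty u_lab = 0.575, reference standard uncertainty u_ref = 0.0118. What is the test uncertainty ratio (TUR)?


TUR = u_lab / u_ref
= 0.575 / 0.0118
= 48.7288

48.7288


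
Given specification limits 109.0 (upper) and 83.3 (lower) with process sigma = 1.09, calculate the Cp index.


Cp = (USL - LSL) / (6 * sigma)
= (109.0 - 83.3) / (6 * 1.09)
= 25.7000 / 6.5400
= 3.9297

3.9297


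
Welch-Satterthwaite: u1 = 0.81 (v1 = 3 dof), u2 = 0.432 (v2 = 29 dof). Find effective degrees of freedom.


uc = sqrt(u1^2 + u2^2) = sqrt(0.81^2 + 0.432^2) = 0.918
v_eff = uc^4 / (u1^4/v1 + u2^4/v2)
= 0.918^4 / (0.81^4/3 + 0.432^4/29)
= 0.71018374 / 0.14469005
v_eff = 4.9083

4.9083


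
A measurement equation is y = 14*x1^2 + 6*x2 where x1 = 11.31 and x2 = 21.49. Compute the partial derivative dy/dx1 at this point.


y = 14*x1^2 + 6*x2
dy/dx1 = 2*14*x1
Evaluate at x1 = 11.31: c1 = 28 * 11.31
c1 = 316.6800

316.6800


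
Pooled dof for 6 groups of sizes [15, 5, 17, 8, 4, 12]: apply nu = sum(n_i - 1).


nu = sum_i (n_i - 1)
nu = ((15 - 1) + (5 - 1) + (17 - 1) + (8 - 1) + (4 - 1) + (12 - 1))
nu = 14 + 4 + 16 + 7 + 3 + 11
nu = 55

55


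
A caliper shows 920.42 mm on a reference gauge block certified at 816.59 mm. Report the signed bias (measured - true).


Systematic error = measured - true
= 920.42 - 816.59
= 103.8300

103.8300


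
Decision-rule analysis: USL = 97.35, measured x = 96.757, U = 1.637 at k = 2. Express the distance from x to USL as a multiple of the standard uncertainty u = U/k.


u = U / k = 1.637 / 2 = 0.8185
margin = |USL - x| = |97.35 - 96.757| = 0.593
z = margin / u = 0.593 / 0.8185
z = 0.7245

0.7245


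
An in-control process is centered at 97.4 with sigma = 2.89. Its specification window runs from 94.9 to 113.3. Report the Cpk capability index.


Cpu = (USL - mean) / (3*sigma) = (113.3 - 97.4) / (3*2.89) = 1.8339
Cpl = (mean - LSL) / (3*sigma) = (97.4 - 94.9) / (3*2.89) = 0.2884
Cpk = min(Cpu, Cpl) = 0.2884

0.2884


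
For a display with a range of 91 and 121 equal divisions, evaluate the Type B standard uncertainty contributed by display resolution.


resolution = range / divisions
resolution = 91 / 121 = 0.75206612
u_res = resolution / (2*sqrt(3))
u_res = 0.75206612 / 3.4641016
u_res = 0.2171

0.2171


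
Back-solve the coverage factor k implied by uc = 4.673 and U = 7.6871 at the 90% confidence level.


k = U / uc
k = 7.6871 / 4.673
k = 1.645

1.645


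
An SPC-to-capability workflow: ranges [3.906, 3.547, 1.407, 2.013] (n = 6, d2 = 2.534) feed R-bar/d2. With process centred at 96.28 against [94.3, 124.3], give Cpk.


R_bar = (3.906 + 3.547 + 1.407 + 2.013) / 4 = 2.71825
sigma = R_bar / d2 = 2.71825 / 2.534 = 1.0727111
Cp = (USL - LSL)/(6*sigma) = (124.3 - 94.3)/(6*1.0727111) = 4.6611
Cpu = (124.3 - 96.28)/(3*1.0727111) = 8.7069
Cpl = (96.28 - 94.3)/(3*1.0727111) = 0.6153
Cpk = min(Cpu, Cpl) = 0.6153

0.6153


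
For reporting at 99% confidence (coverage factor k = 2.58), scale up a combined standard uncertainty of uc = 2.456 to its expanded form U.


U = k * uc
U = 2.58 * 2.456
U = 6.3365

6.3365


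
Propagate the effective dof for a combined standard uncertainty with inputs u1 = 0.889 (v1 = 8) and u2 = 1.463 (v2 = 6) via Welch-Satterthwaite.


uc = sqrt(u1^2 + u2^2) = sqrt(0.889^2 + 1.463^2) = 1.7119258
v_eff = uc^4 / (u1^4/v1 + u2^4/v2)
= 1.7119258^4 / (0.889^4/8 + 1.463^4/6)
= 8.5889436 / 0.84160582
v_eff = 10.2054

10.2054


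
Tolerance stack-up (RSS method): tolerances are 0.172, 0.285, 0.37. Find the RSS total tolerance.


RSS = sqrt(0.172^2 + 0.285^2 + 0.37^2)
= sqrt(0.247709)
= 0.4977

0.4977


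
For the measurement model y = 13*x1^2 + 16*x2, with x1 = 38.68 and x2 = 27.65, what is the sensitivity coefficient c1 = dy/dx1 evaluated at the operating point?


y = 13*x1^2 + 16*x2
dy/dx1 = 2*13*x1
Evaluate at x1 = 38.68: c1 = 26 * 38.68
c1 = 1005.6800

1005.6800


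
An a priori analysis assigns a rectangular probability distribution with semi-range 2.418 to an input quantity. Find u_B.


u_B = half_width / sqrt(3)
u_B = 2.418 / 1.7320508
u_B = 1.3960

1.3960


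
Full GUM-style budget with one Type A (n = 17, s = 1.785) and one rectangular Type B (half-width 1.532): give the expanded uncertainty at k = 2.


u_A = s / sqrt(n) = 1.785 / sqrt(17) = 0.43292609
u_B = half_width / sqrt(3) = 1.532 / sqrt(3) = 0.88450061
uc = sqrt(u_A^2 + u_B^2) = sqrt(0.43292609^2 + 0.88450061^2) = 0.98476714
U = k * uc = 2 * 0.98476714
U = 1.9695

1.9695


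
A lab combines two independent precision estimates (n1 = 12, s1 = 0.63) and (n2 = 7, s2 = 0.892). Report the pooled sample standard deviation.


s_p = sqrt(((n1-1)*s1^2 + (n2-1)*s2^2) / (n1+n2-2))
numerator = (12-1)*0.63^2 + (7-1)*0.892^2 = 4.3659 + 4.773984 = 9.139884
denominator = 12 + 7 - 2 = 17
s_p^2 = 9.139884 / 17 = 0.53764024
s_p = sqrt(0.53764024) = 0.7332

0.7332


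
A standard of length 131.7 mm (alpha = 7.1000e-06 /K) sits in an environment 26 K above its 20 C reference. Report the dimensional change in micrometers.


dL = L * alpha * dT
= 131.7 * 7.1000e-06 * 26
= 0.0243118 mm
dL_um = 0.0243118 * 1000 = 24.3118 um

24.3118


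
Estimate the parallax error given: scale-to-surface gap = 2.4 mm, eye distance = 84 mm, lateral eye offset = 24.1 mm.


error = h * offset / d
= 2.4 * 24.1 / 84
= 0.6886

0.6886


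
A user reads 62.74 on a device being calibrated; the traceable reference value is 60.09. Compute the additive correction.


Correction = standard - reading
= 60.09 - 62.74
= -2.6500

-2.6500


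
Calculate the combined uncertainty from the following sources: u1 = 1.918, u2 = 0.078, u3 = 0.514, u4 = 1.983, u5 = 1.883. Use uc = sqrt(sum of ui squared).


uc = sqrt(1.918^2 + 0.078^2 + 0.514^2 + 1.983^2 + 1.883^2)
uc = sqrt(11.426982)
uc = 3.3804

3.3804


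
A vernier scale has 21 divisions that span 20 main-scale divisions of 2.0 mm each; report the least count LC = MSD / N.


LC = MSD / n_div
= 2.0 / 21
= 0.0952

0.0952


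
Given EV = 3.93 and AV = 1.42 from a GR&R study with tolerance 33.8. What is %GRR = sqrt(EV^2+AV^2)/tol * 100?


GRR = sqrt(EV^2 + AV^2) = sqrt(3.93^2 + 1.42^2) = 4.178672
%GRR = GRR / tol * 100 = 4.178672 / 33.8 * 100
%GRR = 12.3629

12.3629


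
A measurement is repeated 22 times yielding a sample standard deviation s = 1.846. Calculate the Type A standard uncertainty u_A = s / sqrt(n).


u_A = s / sqrt(n)
u_A = 1.846 / sqrt(22)
u_A = 1.846 / 4.6904158
u_A = 0.3936

0.3936


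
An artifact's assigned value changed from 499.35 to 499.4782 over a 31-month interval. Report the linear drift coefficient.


rate = (v2 - v1) / months
= (499.4782 - 499.35) / 31
= 0.1282 / 31
= 0.0041

0.0041


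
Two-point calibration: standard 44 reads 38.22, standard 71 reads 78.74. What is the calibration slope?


slope = (y2 - y1) / (x2 - x1)
= (78.74 - 38.22) / (71 - 44)
= 40.5200 / 27
= 1.5007

1.5007


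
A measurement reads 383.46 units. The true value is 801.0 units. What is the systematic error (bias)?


Systematic error = measured - true
= 383.46 - 801.0
= -417.5400

-417.5400


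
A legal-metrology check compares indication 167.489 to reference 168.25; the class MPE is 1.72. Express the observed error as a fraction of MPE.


e = indication - reference = 167.489 - 168.25 = -0.7610
|e| = 0.7610
ratio = |e| / MPE = 0.7610 / 1.72
ratio = 0.4424

0.4424


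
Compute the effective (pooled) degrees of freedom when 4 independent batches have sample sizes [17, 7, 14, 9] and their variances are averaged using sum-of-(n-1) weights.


nu = sum_i (n_i - 1)
nu = ((17 - 1) + (7 - 1) + (14 - 1) + (9 - 1))
nu = 16 + 6 + 13 + 8
nu = 43

43


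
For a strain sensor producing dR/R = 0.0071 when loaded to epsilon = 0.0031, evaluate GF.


GF = (dR/R) / epsilon
= 0.0071 / 0.0031
= 2.2903

2.2903


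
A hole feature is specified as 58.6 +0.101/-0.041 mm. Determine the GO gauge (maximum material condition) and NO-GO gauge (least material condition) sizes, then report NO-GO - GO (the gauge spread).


GO = nominal - lower_tol (smallest hole = maximum material condition)
GO = 58.6 - 0.041 = 58.559
NO-GO = nominal + upper_tol (largest hole = least material condition)
NO-GO = 58.6 + 0.101 = 58.701
spread = NO-GO - GO = 58.701 - 58.559 = 0.1420

0.1420


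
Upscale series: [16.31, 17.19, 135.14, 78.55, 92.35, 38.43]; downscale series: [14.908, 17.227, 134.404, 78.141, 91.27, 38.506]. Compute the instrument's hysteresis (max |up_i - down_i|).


|16.31 - 14.908| = 1.4020
|17.19 - 17.227| = 0.0370
|135.14 - 134.404| = 0.7360
|78.55 - 78.141| = 0.4090
|92.35 - 91.27| = 1.0800
|38.43 - 38.506| = 0.0760
hysteresis = max(diffs) = 1.4020

1.4020


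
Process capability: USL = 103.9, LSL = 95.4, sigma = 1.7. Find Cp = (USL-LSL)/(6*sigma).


Cp = (USL - LSL) / (6 * sigma)
= (103.9 - 95.4) / (6 * 1.7)
= 8.5000 / 10.2000
= 0.8333

0.8333


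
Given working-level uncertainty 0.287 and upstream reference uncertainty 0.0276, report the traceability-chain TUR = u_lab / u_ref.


TUR = u_lab / u_ref
= 0.287 / 0.0276
= 10.3986

10.3986


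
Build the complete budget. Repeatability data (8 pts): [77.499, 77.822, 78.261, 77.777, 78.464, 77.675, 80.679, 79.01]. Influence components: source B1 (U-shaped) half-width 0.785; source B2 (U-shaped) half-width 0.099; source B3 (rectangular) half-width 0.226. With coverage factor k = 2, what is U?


mean = (77.499 + 77.822 + 78.261 + 77.777 + 78.464 + 77.675 + 80.679 + 79.01) / 8 = 78.398375
s = sqrt(sum((x - mean)^2)/(n-1)) = 1.0453281
u_A = s / sqrt(n) = 1.0453281 / sqrt(8) = 0.36957929
u_B1 = 0.785 / sqrt(2) = 0.55507882
u_B2 = 0.099 / sqrt(2) = 0.070003571
u_B3 = 0.226 / sqrt(3) = 0.13048116
uc = sqrt(0.36957929^2 + 0.55507882^2 + 0.070003571^2 + 0.13048116^2) = 0.68310115
U = k * uc = 2 * 0.68310115
U = 1.3662

1.3662


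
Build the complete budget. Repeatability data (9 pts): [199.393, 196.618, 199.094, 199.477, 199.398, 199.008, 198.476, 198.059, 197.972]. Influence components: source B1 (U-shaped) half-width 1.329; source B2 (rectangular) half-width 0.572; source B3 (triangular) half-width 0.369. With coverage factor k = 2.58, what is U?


mean = (199.393 + 196.618 + 199.094 + 199.477 + 199.398 + 199.008 + 198.476 + 198.059 + 197.972) / 9 = 198.6105556
s = sqrt(sum((x - mean)^2)/(n-1)) = 0.94041508
u_A = s / sqrt(n) = 0.94041508 / sqrt(9) = 0.31347169
u_B1 = 1.329 / sqrt(2) = 0.93974491
u_B2 = 0.572 / sqrt(3) = 0.33024435
u_B3 = 0.369 / sqrt(6) = 0.15064362
uc = sqrt(0.31347169^2 + 0.93974491^2 + 0.33024435^2 + 0.15064362^2) = 1.0550544
U = k * uc = 2.58 * 1.0550544
U = 2.7220

2.7220


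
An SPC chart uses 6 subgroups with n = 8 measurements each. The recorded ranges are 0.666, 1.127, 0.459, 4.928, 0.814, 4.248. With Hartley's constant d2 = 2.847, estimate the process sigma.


R_bar = (0.666 + 1.127 + 0.459 + 4.928 + 0.814 + 4.248) / 6
R_bar = 12.242 / 6 = 2.0403333
sigma_hat = R_bar / d2 = 2.0403333 / 2.847 = 0.7167

0.7167


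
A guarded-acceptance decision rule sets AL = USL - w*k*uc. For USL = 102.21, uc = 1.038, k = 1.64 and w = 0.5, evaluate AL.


U = k * uc = 1.64 * 1.038 = 1.70232
guard band g = w * U = 0.5 * 1.70232 = 0.85116
AL = USL - g = 102.21 - 0.85116
AL = 101.3588

101.3588


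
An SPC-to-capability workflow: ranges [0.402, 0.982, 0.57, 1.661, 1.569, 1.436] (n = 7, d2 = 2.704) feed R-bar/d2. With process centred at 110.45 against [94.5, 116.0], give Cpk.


R_bar = (0.402 + 0.982 + 0.57 + 1.661 + 1.569 + 1.436) / 6 = 1.1033333
sigma = R_bar / d2 = 1.1033333 / 2.704 = 0.40803746
Cp = (USL - LSL)/(6*sigma) = (116.0 - 94.5)/(6*0.40803746) = 8.7819
Cpu = (116.0 - 110.45)/(3*0.40803746) = 4.5339
Cpl = (110.45 - 94.5)/(3*0.40803746) = 13.0298
Cpk = min(Cpu, Cpl) = 4.5339

4.5339


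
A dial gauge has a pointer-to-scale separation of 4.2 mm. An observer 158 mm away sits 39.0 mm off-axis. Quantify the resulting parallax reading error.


error = h * offset / d
= 4.2 * 39.0 / 158
= 1.0367

1.0367


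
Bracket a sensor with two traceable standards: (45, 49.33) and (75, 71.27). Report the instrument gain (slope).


slope = (y2 - y1) / (x2 - x1)
= (71.27 - 49.33) / (75 - 45)
= 21.9400 / 30
= 0.7313

0.7313


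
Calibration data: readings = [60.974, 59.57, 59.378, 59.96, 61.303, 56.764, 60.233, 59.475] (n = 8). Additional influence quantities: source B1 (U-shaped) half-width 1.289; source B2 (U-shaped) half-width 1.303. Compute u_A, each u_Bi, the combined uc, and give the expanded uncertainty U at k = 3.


mean = (60.974 + 59.57 + 59.378 + 59.96 + 61.303 + 56.764 + 60.233 + 59.475) / 8 = 59.707125
s = sqrt(sum((x - mean)^2)/(n-1)) = 1.3802315
u_A = s / sqrt(n) = 1.3802315 / sqrt(8) = 0.48798553
u_B1 = 1.289 / sqrt(2) = 0.91146064
u_B2 = 1.303 / sqrt(2) = 0.92136014
uc = sqrt(0.48798553^2 + 0.91146064^2 + 0.92136014^2) = 1.3848447
U = k * uc = 3 * 1.3848447
U = 4.1545

4.1545


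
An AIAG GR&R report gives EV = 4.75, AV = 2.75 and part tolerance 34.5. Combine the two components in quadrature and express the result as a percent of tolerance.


GRR = sqrt(EV^2 + AV^2) = sqrt(4.75^2 + 2.75^2) = 5.4886246
%GRR = GRR / tol * 100 = 5.4886246 / 34.5 * 100
%GRR = 15.9091

15.9091


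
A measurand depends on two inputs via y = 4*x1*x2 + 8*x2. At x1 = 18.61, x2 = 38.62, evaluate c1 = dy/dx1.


y = 4*x1*x2 + 8*x2
dy/dx1 = 4*x2
Evaluate at x2 = 38.62: c1 = 4 * 38.62
c1 = 154.4800

154.4800


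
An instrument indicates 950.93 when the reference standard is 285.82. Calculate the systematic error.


Systematic error = measured - true
= 950.93 - 285.82
= 665.1100

665.1100


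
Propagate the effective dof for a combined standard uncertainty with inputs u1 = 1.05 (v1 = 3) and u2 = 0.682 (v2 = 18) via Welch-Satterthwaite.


uc = sqrt(u1^2 + u2^2) = sqrt(1.05^2 + 0.682^2) = 1.2520479
v_eff = uc^4 / (u1^4/v1 + u2^4/v2)
= 1.2520479^4 / (1.05^4/3 + 0.682^4/18)
= 2.4574448 / 0.41718766
v_eff = 5.8905

5.8905


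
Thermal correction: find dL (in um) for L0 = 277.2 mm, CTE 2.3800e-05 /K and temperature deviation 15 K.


dL = L * alpha * dT
= 277.2 * 2.3800e-05 * 15
= 0.0989604 mm
dL_um = 0.0989604 * 1000 = 98.9604 um

98.9604


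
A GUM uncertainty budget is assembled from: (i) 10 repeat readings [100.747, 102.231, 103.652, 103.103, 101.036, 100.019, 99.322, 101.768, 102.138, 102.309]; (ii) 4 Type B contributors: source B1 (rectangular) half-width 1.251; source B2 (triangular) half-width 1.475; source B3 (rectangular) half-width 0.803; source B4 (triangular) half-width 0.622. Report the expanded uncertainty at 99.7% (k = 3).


mean = (100.747 + 102.231 + 103.652 + 103.103 + 101.036 + 100.019 + 99.322 + 101.768 + 102.138 + 102.309) / 10 = 101.6325
s = sqrt(sum((x - mean)^2)/(n-1)) = 1.3503995
u_A = s / sqrt(n) = 1.3503995 / sqrt(10) = 0.42703382
u_B1 = 1.251 / sqrt(3) = 0.72226519
u_B2 = 1.475 / sqrt(6) = 0.60216623
u_B3 = 0.803 / sqrt(3) = 0.46361227
u_B4 = 0.622 / sqrt(6) = 0.25393044
uc = sqrt(0.42703382^2 + 0.72226519^2 + 0.60216623^2 + 0.46361227^2 + 0.25393044^2) = 1.1601923
U = k * uc = 3 * 1.1601923
U = 3.4806

3.4806


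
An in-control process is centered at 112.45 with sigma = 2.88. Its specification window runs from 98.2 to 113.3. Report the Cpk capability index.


Cpu = (USL - mean) / (3*sigma) = (113.3 - 112.45) / (3*2.88) = 0.0984
Cpl = (mean - LSL) / (3*sigma) = (112.45 - 98.2) / (3*2.88) = 1.6493
Cpk = min(Cpu, Cpl) = 0.0984

0.0984


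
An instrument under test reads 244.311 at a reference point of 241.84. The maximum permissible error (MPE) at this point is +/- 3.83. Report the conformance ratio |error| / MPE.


e = indication - reference = 244.311 - 241.84 = 2.4710
|e| = 2.4710
ratio = |e| / MPE = 2.4710 / 3.83
ratio = 0.6452

0.6452


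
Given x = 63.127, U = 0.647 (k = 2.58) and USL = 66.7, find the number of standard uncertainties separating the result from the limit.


u = U / k = 0.647 / 2.58 = 0.25077519
margin = |USL - x| = |66.7 - 63.127| = 3.573
z = margin / u = 3.573 / 0.25077519
z = 14.2478

14.2478


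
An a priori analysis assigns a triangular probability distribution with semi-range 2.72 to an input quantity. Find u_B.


u_B = half_width / sqrt(6)
u_B = 2.72 / 2.4494897
u_B = 1.1104

1.1104


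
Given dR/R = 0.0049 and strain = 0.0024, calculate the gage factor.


GF = (dR/R) / epsilon
= 0.0049 / 0.0024
= 2.0417

2.0417


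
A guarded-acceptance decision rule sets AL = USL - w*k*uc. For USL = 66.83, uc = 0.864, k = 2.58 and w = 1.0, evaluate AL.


U = k * uc = 2.58 * 0.864 = 2.22912
guard band g = w * U = 1.0 * 2.22912 = 2.22912
AL = USL - g = 66.83 - 2.22912
AL = 64.6009

64.6009


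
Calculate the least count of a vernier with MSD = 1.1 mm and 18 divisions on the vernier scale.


LC = MSD / n_div
= 1.1 / 18
= 0.0611

0.0611


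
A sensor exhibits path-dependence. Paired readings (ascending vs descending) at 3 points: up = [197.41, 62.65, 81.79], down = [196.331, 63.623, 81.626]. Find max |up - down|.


|197.41 - 196.331| = 1.0790
|62.65 - 63.623| = 0.9730
|81.79 - 81.626| = 0.1640
hysteresis = max(diffs) = 1.0790

1.0790


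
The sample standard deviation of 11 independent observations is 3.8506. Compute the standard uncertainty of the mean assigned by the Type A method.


u_A = s / sqrt(n)
u_A = 3.8506 / sqrt(11)
u_A = 3.8506 / 3.3166248
u_A = 1.1610

1.1610
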